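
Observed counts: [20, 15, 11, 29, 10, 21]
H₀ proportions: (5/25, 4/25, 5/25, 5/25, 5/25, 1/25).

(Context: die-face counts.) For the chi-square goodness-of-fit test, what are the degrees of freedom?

degrees of freedom = 5

df = k − 1 = 6 − 1 = 5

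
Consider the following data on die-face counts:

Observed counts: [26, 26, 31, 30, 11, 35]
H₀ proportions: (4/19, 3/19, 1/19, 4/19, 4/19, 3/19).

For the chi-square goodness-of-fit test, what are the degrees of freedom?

df = k − 1 = 6 − 1 = 5

degrees of freedom = 5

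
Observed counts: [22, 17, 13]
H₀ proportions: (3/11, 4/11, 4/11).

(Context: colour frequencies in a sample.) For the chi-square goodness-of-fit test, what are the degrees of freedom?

degrees of freedom = 2

df = k − 1 = 3 − 1 = 2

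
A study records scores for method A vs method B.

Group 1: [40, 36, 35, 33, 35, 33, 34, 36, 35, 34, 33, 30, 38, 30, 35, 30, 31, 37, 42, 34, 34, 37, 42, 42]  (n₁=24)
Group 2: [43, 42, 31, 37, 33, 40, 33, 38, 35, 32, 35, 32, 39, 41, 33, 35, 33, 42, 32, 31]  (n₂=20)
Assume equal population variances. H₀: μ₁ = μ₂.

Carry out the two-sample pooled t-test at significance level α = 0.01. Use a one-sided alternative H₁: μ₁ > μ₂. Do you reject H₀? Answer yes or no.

x̄₁=35.250, s₁=3.590, n₁=24
x̄₂=35.850, s₂=4.056, n₂=20
s_p² = [23·3.590² + 19·4.056²]/42 = 14.5012
SE = √(s_p²·(1/24+1/20)) = 1.1529
t = (35.250−35.850)/1.1529 = -0.5204
df = 42
p-value (one-sided, H₁ greater) = 0.69724
At α=0.01: p ≥ α → fail to reject H₀

reject H₀: no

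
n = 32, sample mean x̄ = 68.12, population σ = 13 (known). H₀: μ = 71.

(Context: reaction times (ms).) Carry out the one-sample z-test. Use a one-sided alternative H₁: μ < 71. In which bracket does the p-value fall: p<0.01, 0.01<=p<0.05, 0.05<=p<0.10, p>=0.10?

p-value bracket: p>=0.10

SE = σ/√n = 13/√32 = 2.2981
z = (x̄−μ₀)/SE = (68.12−71)/2.2981 = -1.2532
p-value (one-sided, H₁ less) = 0.10506
→ bracket: p>=0.10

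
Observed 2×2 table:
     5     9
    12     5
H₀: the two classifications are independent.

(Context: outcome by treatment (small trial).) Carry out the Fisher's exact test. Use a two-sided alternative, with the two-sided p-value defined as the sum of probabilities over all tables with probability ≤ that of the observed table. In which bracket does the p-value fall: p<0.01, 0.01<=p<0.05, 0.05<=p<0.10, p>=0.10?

p-value bracket: 0.05<=p<0.10

Margins: r₁=14, r₂=17, c₁=17, c₂=14, n=31
p_obs = C(14,5)·C(17,12)/C(31,17); sum pmf over tables with pmf ≤ p_obs
p-value (two-sided) = 0.07592
→ bracket: 0.05<=p<0.10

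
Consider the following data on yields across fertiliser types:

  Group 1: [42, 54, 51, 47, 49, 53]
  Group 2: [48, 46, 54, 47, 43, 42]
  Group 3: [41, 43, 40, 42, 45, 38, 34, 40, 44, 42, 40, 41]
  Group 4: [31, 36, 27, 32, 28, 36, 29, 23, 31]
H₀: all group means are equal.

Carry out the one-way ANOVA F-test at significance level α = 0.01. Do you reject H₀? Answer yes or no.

reject H₀: yes

Group means [49.33, 46.67, 40.83, 30.33], grand mean 40.576
SSB = Σnᵢ(x̄ᵢ−x̄)² = 1627.727; SSW = ΣΣ(x−x̄ᵢ)² = 420.333
MSB = 1627.727/3 = 542.5758; MSW = 420.333/29 = 14.4943
F = MSB/MSW = 37.4339
df = (3, 29)
p-value (upper-tail) = 0.00000
At α=0.01: p < α → reject H₀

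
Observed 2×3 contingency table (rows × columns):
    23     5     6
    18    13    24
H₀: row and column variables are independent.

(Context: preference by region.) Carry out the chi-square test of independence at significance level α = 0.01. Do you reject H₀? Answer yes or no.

reject H₀: yes

Row totals [34, 55], col totals [41, 18, 30], n=89
χ² = (23−15.66)²/15.66 + (5−6.88)²/6.88 + (6−11.46)²/11.46 + (18−25.34)²/25.34 + (13−11.12)²/11.12 + (24−18.54)²/18.54 = 10.6004
df = 2
p-value (upper-tail) = 0.00499
At α=0.01: p < α → reject H₀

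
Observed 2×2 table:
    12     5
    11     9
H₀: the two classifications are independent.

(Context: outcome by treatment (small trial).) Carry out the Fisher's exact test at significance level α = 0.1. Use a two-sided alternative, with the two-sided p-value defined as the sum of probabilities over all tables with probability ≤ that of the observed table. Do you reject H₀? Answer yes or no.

reject H₀: no

Margins: r₁=17, r₂=20, c₁=23, c₂=14, n=37
p_obs = C(17,12)·C(20,11)/C(37,23); sum pmf over tables with pmf ≤ p_obs
p-value (two-sided) = 0.49786
At α=0.1: p ≥ α → fail to reject H₀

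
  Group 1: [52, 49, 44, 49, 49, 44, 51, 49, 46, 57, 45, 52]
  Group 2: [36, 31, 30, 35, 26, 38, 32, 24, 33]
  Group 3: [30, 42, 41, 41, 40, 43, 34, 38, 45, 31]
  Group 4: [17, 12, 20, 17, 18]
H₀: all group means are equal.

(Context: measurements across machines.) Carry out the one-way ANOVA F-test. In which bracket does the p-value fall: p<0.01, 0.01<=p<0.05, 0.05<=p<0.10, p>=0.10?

Group means [48.92, 31.67, 38.50, 16.80], grand mean 37.250
SSB = Σnᵢ(x̄ᵢ−x̄)² = 4020.533; SSW = ΣΣ(x−x̄ᵢ)² = 600.217
MSB = 4020.533/3 = 1340.1778; MSW = 600.217/32 = 18.7568
F = MSB/MSW = 71.4503
df = (3, 32)
p-value (upper-tail) = 0.00000
→ bracket: p<0.01

p-value bracket: p<0.01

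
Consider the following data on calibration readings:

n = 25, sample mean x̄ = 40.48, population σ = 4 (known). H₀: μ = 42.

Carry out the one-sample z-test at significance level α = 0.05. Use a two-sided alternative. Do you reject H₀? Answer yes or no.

SE = σ/√n = 4/√25 = 0.8000
z = (x̄−μ₀)/SE = (40.48−42)/0.8000 = -1.9000
p-value (two-sided) = 0.05743
At α=0.05: p ≥ α → fail to reject H₀

reject H₀: no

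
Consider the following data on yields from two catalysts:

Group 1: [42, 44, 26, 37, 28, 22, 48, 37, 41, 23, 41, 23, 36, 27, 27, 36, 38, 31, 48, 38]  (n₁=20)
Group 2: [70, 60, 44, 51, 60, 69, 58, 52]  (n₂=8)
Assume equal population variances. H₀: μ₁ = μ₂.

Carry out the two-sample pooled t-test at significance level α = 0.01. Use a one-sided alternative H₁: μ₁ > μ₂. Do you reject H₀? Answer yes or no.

x̄₁=34.650, s₁=8.261, n₁=20
x̄₂=58.000, s₂=8.896, n₂=8
s_p² = [19·8.261² + 7·8.896²]/26 = 71.1750
SE = √(s_p²·(1/20+1/8)) = 3.5293
t = (34.650−58.000)/3.5293 = -6.6161
df = 26
p-value (one-sided, H₁ greater) = 1.00000
At α=0.01: p ≥ α → fail to reject H₀

reject H₀: no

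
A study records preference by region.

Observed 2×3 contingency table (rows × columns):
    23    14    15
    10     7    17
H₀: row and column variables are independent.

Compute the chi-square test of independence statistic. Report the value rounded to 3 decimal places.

test statistic = 3.987

Row totals [52, 34], col totals [33, 21, 32], n=86
χ² = (23−19.95)²/19.95 + (14−12.70)²/12.70 + (15−19.35)²/19.35 + (10−13.05)²/13.05 + (7−8.30)²/8.30 + (17−12.65)²/12.65 = 3.9868
df = 2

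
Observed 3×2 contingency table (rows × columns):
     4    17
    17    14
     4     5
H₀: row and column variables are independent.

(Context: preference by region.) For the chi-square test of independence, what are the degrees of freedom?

df = (r−1)(c−1) = (3−1)·(2−1) = 2

degrees of freedom = 2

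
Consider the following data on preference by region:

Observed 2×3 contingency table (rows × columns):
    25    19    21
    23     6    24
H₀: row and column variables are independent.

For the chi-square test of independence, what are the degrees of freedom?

df = (r−1)(c−1) = (2−1)·(3−1) = 2

degrees of freedom = 2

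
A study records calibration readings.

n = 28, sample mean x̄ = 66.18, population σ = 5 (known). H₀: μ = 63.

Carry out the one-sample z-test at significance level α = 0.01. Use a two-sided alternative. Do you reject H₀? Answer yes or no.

SE = σ/√n = 5/√28 = 0.9449
z = (x̄−μ₀)/SE = (66.18−63)/0.9449 = 3.3654
p-value (two-sided) = 0.00076
At α=0.01: p < α → reject H₀

reject H₀: yes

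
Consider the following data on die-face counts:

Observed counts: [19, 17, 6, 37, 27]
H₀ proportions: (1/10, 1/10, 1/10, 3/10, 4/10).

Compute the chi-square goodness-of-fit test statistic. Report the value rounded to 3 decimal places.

test statistic = 18.961

n = 106; E_i = n·p_i = [10.60, 10.60, 10.60, 31.80, 42.40]
χ² = (19−10.60)²/10.60 + (17−10.60)²/10.60 + (6−10.60)²/10.60 + (37−31.80)²/31.80 + (27−42.40)²/42.40 = 18.9607
df = 4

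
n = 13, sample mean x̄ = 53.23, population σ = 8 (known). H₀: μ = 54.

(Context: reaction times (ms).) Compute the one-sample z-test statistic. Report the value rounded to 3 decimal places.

SE = σ/√n = 8/√13 = 2.2188
z = (x̄−μ₀)/SE = (53.23−54)/2.2188 = -0.3470

test statistic = -0.347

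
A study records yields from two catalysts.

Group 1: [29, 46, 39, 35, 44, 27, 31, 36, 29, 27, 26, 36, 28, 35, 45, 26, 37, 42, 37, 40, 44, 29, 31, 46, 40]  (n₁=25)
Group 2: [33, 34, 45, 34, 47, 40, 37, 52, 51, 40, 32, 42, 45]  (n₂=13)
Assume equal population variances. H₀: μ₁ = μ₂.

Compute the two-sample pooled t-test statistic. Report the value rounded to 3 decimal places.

x̄₁=35.400, s₁=6.782, n₁=25
x̄₂=40.923, s₂=6.776, n₂=13
s_p² = [24·6.782² + 12·6.776²]/36 = 45.9701
SE = √(s_p²·(1/25+1/13)) = 2.3184
t = (35.400−40.923)/2.3184 = -2.3823
df = 36

test statistic = -2.382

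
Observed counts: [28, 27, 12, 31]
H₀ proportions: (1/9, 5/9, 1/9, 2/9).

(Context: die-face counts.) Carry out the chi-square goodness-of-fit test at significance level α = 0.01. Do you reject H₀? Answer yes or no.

reject H₀: yes

n = 98; E_i = n·p_i = [10.89, 54.44, 10.89, 21.78]
χ² = (28−10.89)²/10.89 + (27−54.44)²/54.44 + (12−10.89)²/10.89 + (31−21.78)²/21.78 = 44.7418
df = 3
p-value (upper-tail) = 0.00000
At α=0.01: p < α → reject H₀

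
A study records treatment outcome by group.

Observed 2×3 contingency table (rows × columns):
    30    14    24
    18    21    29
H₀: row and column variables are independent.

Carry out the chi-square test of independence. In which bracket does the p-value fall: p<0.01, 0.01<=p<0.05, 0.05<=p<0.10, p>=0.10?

Row totals [68, 68], col totals [48, 35, 53], n=136
χ² = (30−24.00)²/24.00 + (14−17.50)²/17.50 + (24−26.50)²/26.50 + (18−24.00)²/24.00 + (21−17.50)²/17.50 + (29−26.50)²/26.50 = 4.8717
df = 2
p-value (upper-tail) = 0.08752
→ bracket: 0.05<=p<0.10

p-value bracket: 0.05<=p<0.10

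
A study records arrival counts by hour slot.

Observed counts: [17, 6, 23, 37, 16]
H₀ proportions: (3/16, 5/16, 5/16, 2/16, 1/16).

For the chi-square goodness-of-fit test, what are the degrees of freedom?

df = k − 1 = 5 − 1 = 4

degrees of freedom = 4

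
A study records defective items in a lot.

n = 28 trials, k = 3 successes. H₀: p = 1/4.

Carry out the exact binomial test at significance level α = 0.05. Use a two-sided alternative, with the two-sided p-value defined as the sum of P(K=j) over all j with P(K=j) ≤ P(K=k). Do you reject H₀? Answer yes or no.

reject H₀: no

Exact binomial: n=28, k=3, p₀=1/4=0.2500
P(X=j) = C(n,j)·p₀^j·(1−p₀)^(n−j); p = Σ P(X=j) over j with P(X=j) ≤ P(X=3)
p-value (two-sided) = 0.12303
At α=0.05: p ≥ α → fail to reject H₀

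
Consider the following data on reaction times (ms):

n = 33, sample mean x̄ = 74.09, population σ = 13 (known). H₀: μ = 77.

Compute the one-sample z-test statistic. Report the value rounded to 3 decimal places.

SE = σ/√n = 13/√33 = 2.2630
z = (x̄−μ₀)/SE = (74.09−77)/2.2630 = -1.2859

test statistic = -1.286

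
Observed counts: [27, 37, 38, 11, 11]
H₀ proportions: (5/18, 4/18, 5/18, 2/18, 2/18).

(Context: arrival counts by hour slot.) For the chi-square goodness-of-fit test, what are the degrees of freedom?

df = k − 1 = 5 − 1 = 4

degrees of freedom = 4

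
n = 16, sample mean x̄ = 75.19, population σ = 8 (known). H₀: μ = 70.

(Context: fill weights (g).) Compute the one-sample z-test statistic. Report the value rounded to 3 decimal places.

test statistic = 2.595

SE = σ/√n = 8/√16 = 2.0000
z = (x̄−μ₀)/SE = (75.19−70)/2.0000 = 2.5950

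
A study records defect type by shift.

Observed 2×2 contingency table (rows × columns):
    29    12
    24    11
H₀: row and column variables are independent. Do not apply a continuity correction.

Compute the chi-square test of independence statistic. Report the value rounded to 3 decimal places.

test statistic = 0.042

Row totals [41, 35], col totals [53, 23], n=76
χ² = (29−28.59)²/28.59 + (12−12.41)²/12.41 + (24−24.41)²/24.41 + (11−10.59)²/10.59 = 0.0418
df = 1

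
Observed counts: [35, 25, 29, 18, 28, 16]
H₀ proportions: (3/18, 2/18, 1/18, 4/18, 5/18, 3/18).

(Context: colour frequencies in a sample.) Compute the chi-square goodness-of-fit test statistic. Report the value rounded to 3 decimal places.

test statistic = 73.698

n = 151; E_i = n·p_i = [25.17, 16.78, 8.39, 33.56, 41.94, 25.17]
χ² = (35−25.17)²/25.17 + (25−16.78)²/16.78 + (29−8.39)²/8.39 + (18−33.56)²/33.56 + (28−41.94)²/41.94 + (16−25.17)²/25.17 = 73.6980
df = 5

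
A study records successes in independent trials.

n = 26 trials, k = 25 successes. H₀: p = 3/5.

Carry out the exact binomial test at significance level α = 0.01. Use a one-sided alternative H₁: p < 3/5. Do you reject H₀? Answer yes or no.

reject H₀: no

Exact binomial: n=26, k=25, p₀=3/5=0.6000
P(X≤25) from Σ C(n,i)·p₀^i·(1−p₀)^(n−i)
p-value (one-sided, H₁ less) = 1.00000
At α=0.01: p ≥ α → fail to reject H₀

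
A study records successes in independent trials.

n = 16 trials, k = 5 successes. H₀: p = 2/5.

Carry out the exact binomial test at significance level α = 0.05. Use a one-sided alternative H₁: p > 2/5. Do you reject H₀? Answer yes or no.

Exact binomial: n=16, k=5, p₀=2/5=0.4000
P(X≥5) from Σ C(n,i)·p₀^i·(1−p₀)^(n−i)
p-value (one-sided, H₁ greater) = 0.83343
At α=0.05: p ≥ α → fail to reject H₀

reject H₀: no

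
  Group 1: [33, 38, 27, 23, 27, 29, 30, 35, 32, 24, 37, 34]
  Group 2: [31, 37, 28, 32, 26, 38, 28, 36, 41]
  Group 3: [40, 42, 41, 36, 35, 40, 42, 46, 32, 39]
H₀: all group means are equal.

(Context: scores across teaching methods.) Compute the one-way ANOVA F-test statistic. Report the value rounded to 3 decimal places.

Group means [30.75, 33.00, 39.30], grand mean 34.161
SSB = Σnᵢ(x̄ᵢ−x̄)² = 415.844; SSW = ΣΣ(x−x̄ᵢ)² = 628.350
MSB = 415.844/2 = 207.9218; MSW = 628.350/28 = 22.4411
F = MSB/MSW = 9.2652
df = (2, 28)

test statistic = 9.265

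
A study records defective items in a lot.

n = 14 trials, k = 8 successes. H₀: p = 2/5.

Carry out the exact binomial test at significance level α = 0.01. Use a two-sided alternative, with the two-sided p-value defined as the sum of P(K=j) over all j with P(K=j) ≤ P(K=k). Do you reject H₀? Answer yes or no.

reject H₀: no

Exact binomial: n=14, k=8, p₀=2/5=0.4000
P(X=j) = C(n,j)·p₀^j·(1−p₀)^(n−j); p = Σ P(X=j) over j with P(X=j) ≤ P(X=8)
p-value (two-sided) = 0.27445
At α=0.01: p ≥ α → fail to reject H₀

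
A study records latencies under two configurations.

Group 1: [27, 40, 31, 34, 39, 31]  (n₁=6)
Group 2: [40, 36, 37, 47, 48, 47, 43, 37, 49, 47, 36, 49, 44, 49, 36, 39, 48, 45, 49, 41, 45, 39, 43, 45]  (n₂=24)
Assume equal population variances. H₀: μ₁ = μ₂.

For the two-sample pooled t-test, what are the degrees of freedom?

degrees of freedom = 28

df = n₁ + n₂ − 2 = 6 + 24 − 2 = 28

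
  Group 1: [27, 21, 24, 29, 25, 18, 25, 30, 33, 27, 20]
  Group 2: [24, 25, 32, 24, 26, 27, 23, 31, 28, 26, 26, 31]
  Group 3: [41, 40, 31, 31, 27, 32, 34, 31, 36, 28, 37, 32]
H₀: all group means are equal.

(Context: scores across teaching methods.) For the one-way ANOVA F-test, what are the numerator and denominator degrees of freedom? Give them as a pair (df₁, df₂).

k = 3 groups, N = 35 total
df = (k−1, N−k) = (3−1, 35−3) = (2, 32)

degrees of freedom = [2, 32]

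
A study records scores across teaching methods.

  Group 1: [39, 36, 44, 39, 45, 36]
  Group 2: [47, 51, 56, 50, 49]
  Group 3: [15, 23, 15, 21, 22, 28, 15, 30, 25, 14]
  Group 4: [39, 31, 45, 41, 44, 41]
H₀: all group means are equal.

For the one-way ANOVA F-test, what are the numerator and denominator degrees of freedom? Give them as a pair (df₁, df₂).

k = 4 groups, N = 27 total
df = (k−1, N−k) = (4−1, 27−4) = (3, 23)

degrees of freedom = [3, 23]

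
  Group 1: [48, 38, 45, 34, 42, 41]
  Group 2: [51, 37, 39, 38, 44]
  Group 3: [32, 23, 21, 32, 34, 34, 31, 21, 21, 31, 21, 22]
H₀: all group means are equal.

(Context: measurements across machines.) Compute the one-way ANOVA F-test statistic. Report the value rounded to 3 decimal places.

Group means [41.33, 41.80, 26.92], grand mean 33.913
SSB = Σnᵢ(x̄ᵢ−x̄)² = 1228.776; SSW = ΣΣ(x−x̄ᵢ)² = 623.050
MSB = 1228.776/2 = 614.3880; MSW = 623.050/20 = 31.1525
F = MSB/MSW = 19.7219
df = (2, 20)

test statistic = 19.722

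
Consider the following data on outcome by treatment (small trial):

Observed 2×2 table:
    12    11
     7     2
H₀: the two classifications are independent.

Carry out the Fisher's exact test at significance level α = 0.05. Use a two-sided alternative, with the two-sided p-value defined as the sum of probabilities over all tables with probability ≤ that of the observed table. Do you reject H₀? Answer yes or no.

Margins: r₁=23, r₂=9, c₁=19, c₂=13, n=32
p_obs = C(23,12)·C(9,7)/C(32,19); sum pmf over tables with pmf ≤ p_obs
p-value (two-sided) = 0.24909
At α=0.05: p ≥ α → fail to reject H₀

reject H₀: no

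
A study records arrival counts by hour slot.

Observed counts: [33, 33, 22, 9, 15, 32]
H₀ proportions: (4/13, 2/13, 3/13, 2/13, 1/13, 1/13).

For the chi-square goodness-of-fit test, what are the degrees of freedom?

df = k − 1 = 6 − 1 = 5

degrees of freedom = 5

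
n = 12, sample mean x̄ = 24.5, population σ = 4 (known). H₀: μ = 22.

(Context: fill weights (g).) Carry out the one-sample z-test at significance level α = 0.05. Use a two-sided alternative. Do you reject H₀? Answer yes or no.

reject H₀: yes

SE = σ/√n = 4/√12 = 1.1547
z = (x̄−μ₀)/SE = (24.5−22)/1.1547 = 2.1651
p-value (two-sided) = 0.03038
At α=0.05: p < α → reject H₀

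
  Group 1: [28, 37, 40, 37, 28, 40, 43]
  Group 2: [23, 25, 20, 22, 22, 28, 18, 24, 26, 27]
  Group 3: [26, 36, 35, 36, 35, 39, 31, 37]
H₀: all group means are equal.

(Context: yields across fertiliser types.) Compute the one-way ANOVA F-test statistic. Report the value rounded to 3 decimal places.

Group means [36.14, 23.50, 34.38], grand mean 30.520
SSB = Σnᵢ(x̄ᵢ−x̄)² = 833.008; SSW = ΣΣ(x−x̄ᵢ)² = 415.232
MSB = 833.008/2 = 416.5039; MSW = 415.232/22 = 18.8742
F = MSB/MSW = 22.0674
df = (2, 22)

test statistic = 22.067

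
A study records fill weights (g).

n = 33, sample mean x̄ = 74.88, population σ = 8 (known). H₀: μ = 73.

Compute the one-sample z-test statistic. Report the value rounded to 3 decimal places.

SE = σ/√n = 8/√33 = 1.3926
z = (x̄−μ₀)/SE = (74.88−73)/1.3926 = 1.3500

test statistic = 1.350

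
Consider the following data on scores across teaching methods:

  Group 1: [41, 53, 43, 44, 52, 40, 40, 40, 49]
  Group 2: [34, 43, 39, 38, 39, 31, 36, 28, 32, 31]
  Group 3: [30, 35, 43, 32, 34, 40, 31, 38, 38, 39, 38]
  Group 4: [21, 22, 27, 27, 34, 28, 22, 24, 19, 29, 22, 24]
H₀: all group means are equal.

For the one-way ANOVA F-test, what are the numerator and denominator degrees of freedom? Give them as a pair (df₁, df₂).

k = 4 groups, N = 42 total
df = (k−1, N−k) = (4−1, 42−4) = (3, 38)

degrees of freedom = [3, 38]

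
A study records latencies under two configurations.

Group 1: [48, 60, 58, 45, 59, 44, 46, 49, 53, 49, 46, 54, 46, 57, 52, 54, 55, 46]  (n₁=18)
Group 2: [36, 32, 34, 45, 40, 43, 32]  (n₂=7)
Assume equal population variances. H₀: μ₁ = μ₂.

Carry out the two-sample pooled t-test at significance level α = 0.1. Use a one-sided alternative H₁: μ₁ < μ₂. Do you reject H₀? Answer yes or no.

reject H₀: no

x̄₁=51.167, s₁=5.261, n₁=18
x̄₂=37.429, s₂=5.287, n₂=7
s_p² = [17·5.261² + 6·5.287²]/23 = 27.7484
SE = √(s_p²·(1/18+1/7)) = 2.3464
t = (51.167−37.429)/2.3464 = 5.8549
df = 23
p-value (one-sided, H₁ less) = 1.00000
At α=0.1: p ≥ α → fail to reject H₀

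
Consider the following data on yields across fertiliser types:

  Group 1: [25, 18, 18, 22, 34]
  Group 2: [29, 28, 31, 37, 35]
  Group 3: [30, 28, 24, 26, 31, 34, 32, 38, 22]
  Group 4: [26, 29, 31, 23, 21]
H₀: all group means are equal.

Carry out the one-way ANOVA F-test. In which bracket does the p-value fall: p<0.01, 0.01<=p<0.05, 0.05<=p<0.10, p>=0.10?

Group means [23.40, 32.00, 29.44, 26.00], grand mean 28.000
SSB = Σnᵢ(x̄ᵢ−x̄)² = 224.578; SSW = ΣΣ(x−x̄ᵢ)² = 505.422
MSB = 224.578/3 = 74.8593; MSW = 505.422/20 = 25.2711
F = MSB/MSW = 2.9622
df = (3, 20)
p-value (upper-tail) = 0.05686
→ bracket: 0.05<=p<0.10

p-value bracket: 0.05<=p<0.10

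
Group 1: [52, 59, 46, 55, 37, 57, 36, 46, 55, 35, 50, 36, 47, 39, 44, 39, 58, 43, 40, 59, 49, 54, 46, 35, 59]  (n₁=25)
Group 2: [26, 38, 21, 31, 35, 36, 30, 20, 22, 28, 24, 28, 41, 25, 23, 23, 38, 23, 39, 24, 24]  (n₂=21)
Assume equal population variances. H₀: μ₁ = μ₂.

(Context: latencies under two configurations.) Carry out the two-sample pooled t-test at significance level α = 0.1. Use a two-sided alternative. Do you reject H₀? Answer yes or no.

reject H₀: yes

x̄₁=47.040, s₁=8.424, n₁=25
x̄₂=28.524, s₂=6.690, n₂=21
s_p² = [24·8.424² + 20·6.690²]/44 = 59.0500
SE = √(s_p²·(1/25+1/21)) = 2.2746
t = (47.040−28.524)/2.2746 = 8.1403
df = 44
p-value (two-sided) = 0.00000
At α=0.1: p < α → reject H₀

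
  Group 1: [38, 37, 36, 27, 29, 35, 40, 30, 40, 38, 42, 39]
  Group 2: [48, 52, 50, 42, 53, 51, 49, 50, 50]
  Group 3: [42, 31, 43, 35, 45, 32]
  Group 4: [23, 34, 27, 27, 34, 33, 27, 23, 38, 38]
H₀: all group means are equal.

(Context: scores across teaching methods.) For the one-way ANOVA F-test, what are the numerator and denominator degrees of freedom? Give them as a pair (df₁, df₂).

degrees of freedom = [3, 33]

k = 4 groups, N = 37 total
df = (k−1, N−k) = (4−1, 37−4) = (3, 33)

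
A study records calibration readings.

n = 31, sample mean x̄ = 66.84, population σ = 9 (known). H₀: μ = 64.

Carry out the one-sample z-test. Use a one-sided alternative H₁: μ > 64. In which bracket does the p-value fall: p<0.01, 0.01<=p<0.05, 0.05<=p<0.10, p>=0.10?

SE = σ/√n = 9/√31 = 1.6164
z = (x̄−μ₀)/SE = (66.84−64)/1.6164 = 1.7569
p-value (one-sided, H₁ greater) = 0.03946
→ bracket: 0.01<=p<0.05

p-value bracket: 0.01<=p<0.05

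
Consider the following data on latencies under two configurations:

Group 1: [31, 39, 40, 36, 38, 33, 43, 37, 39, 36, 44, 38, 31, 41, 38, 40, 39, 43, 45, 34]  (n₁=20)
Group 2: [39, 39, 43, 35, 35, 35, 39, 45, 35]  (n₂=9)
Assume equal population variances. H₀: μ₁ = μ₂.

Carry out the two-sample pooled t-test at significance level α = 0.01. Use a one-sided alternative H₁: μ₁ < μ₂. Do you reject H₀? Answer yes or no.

reject H₀: no

x̄₁=38.250, s₁=3.985, n₁=20
x̄₂=38.333, s₂=3.742, n₂=9
s_p² = [19·3.985² + 8·3.742²]/27 = 15.3241
SE = √(s_p²·(1/20+1/9)) = 1.5713
t = (38.250−38.333)/1.5713 = -0.0530
df = 27
p-value (one-sided, H₁ less) = 0.47905
At α=0.01: p ≥ α → fail to reject H₀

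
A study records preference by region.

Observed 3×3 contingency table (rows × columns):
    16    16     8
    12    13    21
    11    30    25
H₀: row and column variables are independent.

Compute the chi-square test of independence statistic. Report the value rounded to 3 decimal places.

Row totals [40, 46, 66], col totals [39, 59, 54], n=152
χ² = (16−10.26)²/10.26 + (16−15.53)²/15.53 + (8−14.21)²/14.21 + (12−11.80)²/11.80 + (13−17.86)²/17.86 + (21−16.34)²/16.34 + (11−16.93)²/16.93 + (30−25.62)²/25.62 + (25−23.45)²/23.45 = 11.5183
df = 4

test statistic = 11.518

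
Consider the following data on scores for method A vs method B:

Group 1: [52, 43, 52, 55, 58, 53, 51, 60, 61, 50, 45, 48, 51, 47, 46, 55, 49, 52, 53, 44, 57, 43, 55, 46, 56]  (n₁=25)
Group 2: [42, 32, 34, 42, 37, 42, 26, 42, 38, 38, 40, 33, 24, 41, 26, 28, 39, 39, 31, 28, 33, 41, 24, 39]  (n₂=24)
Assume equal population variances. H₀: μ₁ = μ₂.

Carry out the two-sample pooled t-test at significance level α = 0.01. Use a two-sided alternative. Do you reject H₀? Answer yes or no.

reject H₀: yes

x̄₁=51.280, s₁=5.168, n₁=25
x̄₂=34.958, s₂=6.252, n₂=24
s_p² = [24·5.168² + 23·6.252²]/47 = 32.7659
SE = √(s_p²·(1/25+1/24)) = 1.6358
t = (51.280−34.958)/1.6358 = 9.9777
df = 47
p-value (two-sided) = 0.00000
At α=0.01: p < α → reject H₀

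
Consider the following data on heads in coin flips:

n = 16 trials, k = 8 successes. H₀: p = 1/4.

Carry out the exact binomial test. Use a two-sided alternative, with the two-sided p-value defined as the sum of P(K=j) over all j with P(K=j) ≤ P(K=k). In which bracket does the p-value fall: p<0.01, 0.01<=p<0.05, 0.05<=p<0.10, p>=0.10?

Exact binomial: n=16, k=8, p₀=1/4=0.2500
P(X=j) = C(n,j)·p₀^j·(1−p₀)^(n−j); p = Σ P(X=j) over j with P(X=j) ≤ P(X=8)
p-value (two-sided) = 0.03715
→ bracket: 0.01<=p<0.05

p-value bracket: 0.01<=p<0.05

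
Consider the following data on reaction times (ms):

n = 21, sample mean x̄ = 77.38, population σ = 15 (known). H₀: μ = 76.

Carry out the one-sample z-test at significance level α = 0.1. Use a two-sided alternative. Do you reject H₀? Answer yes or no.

SE = σ/√n = 15/√21 = 3.2733
z = (x̄−μ₀)/SE = (77.38−76)/3.2733 = 0.4216
p-value (two-sided) = 0.67332
At α=0.1: p ≥ α → fail to reject H₀

reject H₀: no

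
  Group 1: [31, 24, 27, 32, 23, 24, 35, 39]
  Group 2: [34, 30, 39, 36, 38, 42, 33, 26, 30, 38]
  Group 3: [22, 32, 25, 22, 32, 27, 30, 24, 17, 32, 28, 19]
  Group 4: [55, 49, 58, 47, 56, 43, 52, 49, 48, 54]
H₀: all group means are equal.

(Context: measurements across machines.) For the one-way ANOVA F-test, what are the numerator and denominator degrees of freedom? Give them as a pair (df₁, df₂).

degrees of freedom = [3, 36]

k = 4 groups, N = 40 total
df = (k−1, N−k) = (4−1, 40−4) = (3, 36)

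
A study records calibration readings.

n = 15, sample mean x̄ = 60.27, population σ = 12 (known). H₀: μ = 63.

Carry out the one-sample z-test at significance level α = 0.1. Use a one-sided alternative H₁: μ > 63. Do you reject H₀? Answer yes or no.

reject H₀: no

SE = σ/√n = 12/√15 = 3.0984
z = (x̄−μ₀)/SE = (60.27−63)/3.0984 = -0.8811
p-value (one-sided, H₁ greater) = 0.81087
At α=0.1: p ≥ α → fail to reject H₀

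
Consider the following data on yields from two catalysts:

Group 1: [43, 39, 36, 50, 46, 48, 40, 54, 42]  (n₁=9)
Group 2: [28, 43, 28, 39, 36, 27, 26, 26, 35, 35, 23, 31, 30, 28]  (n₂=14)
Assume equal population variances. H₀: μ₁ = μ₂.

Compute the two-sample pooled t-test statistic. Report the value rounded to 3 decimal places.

x̄₁=44.222, s₁=5.761, n₁=9
x̄₂=31.071, s₂=5.704, n₂=14
s_p² = [8·5.761² + 13·5.704²]/21 = 32.7850
SE = √(s_p²·(1/9+1/14)) = 2.4463
t = (44.222−31.071)/2.4463 = 5.3757
df = 21

test statistic = 5.376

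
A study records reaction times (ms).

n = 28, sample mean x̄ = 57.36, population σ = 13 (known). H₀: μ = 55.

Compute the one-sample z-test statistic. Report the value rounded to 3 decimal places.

SE = σ/√n = 13/√28 = 2.4568
z = (x̄−μ₀)/SE = (57.36−55)/2.4568 = 0.9606

test statistic = 0.961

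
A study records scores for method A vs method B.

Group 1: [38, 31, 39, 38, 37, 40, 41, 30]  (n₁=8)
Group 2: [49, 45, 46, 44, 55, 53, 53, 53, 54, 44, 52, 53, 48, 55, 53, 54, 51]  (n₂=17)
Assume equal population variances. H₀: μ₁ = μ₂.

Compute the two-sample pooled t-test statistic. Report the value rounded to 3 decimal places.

test statistic = -8.262

x̄₁=36.750, s₁=4.062, n₁=8
x̄₂=50.706, s₂=3.885, n₂=17
s_p² = [7·4.062² + 16·3.885²]/23 = 15.5230
SE = √(s_p²·(1/8+1/17)) = 1.6892
t = (36.750−50.706)/1.6892 = -8.2617
df = 23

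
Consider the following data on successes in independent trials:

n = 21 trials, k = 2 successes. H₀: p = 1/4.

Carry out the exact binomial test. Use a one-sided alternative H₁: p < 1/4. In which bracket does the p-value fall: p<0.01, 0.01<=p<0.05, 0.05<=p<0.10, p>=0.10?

p-value bracket: 0.05<=p<0.10

Exact binomial: n=21, k=2, p₀=1/4=0.2500
P(X≤2) from Σ C(n,i)·p₀^i·(1−p₀)^(n−i)
p-value (one-sided, H₁ less) = 0.07452
→ bracket: 0.05<=p<0.10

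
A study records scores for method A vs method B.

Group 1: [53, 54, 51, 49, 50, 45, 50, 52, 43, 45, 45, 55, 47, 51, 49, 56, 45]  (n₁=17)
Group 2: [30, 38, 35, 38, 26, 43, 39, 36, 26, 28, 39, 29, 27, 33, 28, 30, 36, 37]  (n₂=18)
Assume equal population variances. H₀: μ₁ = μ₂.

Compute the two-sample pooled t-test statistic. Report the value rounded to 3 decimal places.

x̄₁=49.412, s₁=3.922, n₁=17
x̄₂=33.222, s₂=5.298, n₂=18
s_p² = [16·3.922² + 17·5.298²]/33 = 21.9160
SE = √(s_p²·(1/17+1/18)) = 1.5833
t = (49.412−33.222)/1.5833 = 10.2254
df = 33

test statistic = 10.225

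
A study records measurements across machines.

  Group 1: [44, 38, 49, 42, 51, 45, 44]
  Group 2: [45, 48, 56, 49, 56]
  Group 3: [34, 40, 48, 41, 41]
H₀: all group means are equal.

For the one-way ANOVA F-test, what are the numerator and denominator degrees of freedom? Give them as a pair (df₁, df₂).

degrees of freedom = [2, 14]

k = 3 groups, N = 17 total
df = (k−1, N−k) = (3−1, 17−3) = (2, 14)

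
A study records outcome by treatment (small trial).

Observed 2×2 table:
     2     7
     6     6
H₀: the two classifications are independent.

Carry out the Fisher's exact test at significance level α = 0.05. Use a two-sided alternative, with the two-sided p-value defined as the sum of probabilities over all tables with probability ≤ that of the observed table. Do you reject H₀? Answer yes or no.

Margins: r₁=9, r₂=12, c₁=8, c₂=13, n=21
p_obs = C(9,2)·C(12,6)/C(21,8); sum pmf over tables with pmf ≤ p_obs
p-value (two-sided) = 0.36656
At α=0.05: p ≥ α → fail to reject H₀

reject H₀: no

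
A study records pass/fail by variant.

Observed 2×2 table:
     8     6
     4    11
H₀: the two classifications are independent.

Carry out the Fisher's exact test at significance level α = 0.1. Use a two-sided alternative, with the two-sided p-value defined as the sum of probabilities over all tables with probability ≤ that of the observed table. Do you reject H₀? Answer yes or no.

reject H₀: no

Margins: r₁=14, r₂=15, c₁=12, c₂=17, n=29
p_obs = C(14,8)·C(15,4)/C(29,12); sum pmf over tables with pmf ≤ p_obs
p-value (two-sided) = 0.13942
At α=0.1: p ≥ α → fail to reject H₀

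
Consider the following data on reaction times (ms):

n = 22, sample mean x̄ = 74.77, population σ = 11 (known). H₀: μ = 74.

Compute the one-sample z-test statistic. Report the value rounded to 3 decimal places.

test statistic = 0.328

SE = σ/√n = 11/√22 = 2.3452
z = (x̄−μ₀)/SE = (74.77−74)/2.3452 = 0.3283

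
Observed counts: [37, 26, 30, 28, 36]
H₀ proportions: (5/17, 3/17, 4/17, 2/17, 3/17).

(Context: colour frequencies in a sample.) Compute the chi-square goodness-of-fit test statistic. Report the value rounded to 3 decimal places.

n = 157; E_i = n·p_i = [46.18, 27.71, 36.94, 18.47, 27.71]
χ² = (37−46.18)²/46.18 + (26−27.71)²/27.71 + (30−36.94)²/36.94 + (28−18.47)²/18.47 + (36−27.71)²/27.71 = 10.6323
df = 4

test statistic = 10.632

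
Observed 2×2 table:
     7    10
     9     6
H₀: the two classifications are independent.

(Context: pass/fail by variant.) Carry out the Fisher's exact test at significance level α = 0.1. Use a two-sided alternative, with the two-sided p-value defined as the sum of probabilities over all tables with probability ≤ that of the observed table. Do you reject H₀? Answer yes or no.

reject H₀: no

Margins: r₁=17, r₂=15, c₁=16, c₂=16, n=32
p_obs = C(17,7)·C(15,9)/C(32,16); sum pmf over tables with pmf ≤ p_obs
p-value (two-sided) = 0.47949
At α=0.1: p ≥ α → fail to reject H₀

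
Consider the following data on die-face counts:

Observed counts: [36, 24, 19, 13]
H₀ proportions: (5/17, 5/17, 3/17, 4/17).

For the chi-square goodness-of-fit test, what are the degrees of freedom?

degrees of freedom = 3

df = k − 1 = 4 − 1 = 3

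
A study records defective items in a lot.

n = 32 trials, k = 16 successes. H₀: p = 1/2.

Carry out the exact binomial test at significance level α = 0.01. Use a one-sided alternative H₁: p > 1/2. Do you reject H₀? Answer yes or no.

reject H₀: no

Exact binomial: n=32, k=16, p₀=1/2=0.5000
P(X≥16) from Σ C(n,i)·p₀^i·(1−p₀)^(n−i)
p-value (one-sided, H₁ greater) = 0.56997
At α=0.01: p ≥ α → fail to reject H₀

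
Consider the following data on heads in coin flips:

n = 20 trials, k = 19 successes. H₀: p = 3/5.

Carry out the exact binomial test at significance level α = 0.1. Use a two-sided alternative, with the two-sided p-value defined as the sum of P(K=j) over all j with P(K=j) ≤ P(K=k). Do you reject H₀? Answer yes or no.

reject H₀: yes

Exact binomial: n=20, k=19, p₀=3/5=0.6000
P(X=j) = C(n,j)·p₀^j·(1−p₀)^(n−j); p = Σ P(X=j) over j with P(X=j) ≤ P(X=19)
p-value (two-sided) = 0.00084
At α=0.1: p < α → reject H₀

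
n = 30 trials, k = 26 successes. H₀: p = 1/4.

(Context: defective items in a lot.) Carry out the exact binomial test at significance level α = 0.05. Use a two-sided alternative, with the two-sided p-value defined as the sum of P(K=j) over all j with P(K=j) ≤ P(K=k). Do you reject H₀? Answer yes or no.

reject H₀: yes

Exact binomial: n=30, k=26, p₀=1/4=0.2500
P(X=j) = C(n,j)·p₀^j·(1−p₀)^(n−j); p = Σ P(X=j) over j with P(X=j) ≤ P(X=26)
p-value (two-sided) = 0.00000
At α=0.05: p < α → reject H₀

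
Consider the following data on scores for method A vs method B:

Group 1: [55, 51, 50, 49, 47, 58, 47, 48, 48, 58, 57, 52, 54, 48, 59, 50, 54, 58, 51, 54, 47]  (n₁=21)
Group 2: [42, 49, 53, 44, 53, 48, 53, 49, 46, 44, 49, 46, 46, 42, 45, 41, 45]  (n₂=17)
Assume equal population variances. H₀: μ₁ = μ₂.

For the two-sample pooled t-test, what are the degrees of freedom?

degrees of freedom = 36

df = n₁ + n₂ − 2 = 21 + 17 − 2 = 36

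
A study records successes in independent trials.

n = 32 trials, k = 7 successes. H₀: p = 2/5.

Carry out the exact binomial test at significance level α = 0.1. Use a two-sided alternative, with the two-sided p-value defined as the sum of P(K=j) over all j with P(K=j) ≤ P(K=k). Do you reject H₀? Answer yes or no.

reject H₀: yes

Exact binomial: n=32, k=7, p₀=2/5=0.4000
P(X=j) = C(n,j)·p₀^j·(1−p₀)^(n−j); p = Σ P(X=j) over j with P(X=j) ≤ P(X=7)
p-value (two-sided) = 0.04570
At α=0.1: p < α → reject H₀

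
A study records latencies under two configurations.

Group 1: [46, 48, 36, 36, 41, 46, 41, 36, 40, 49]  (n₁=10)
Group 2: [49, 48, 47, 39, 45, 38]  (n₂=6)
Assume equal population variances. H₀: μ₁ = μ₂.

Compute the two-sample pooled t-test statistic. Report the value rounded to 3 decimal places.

x̄₁=41.900, s₁=5.065, n₁=10
x̄₂=44.333, s₂=4.719, n₂=6
s_p² = [9·5.065² + 5·4.719²]/14 = 24.4452
SE = √(s_p²·(1/10+1/6)) = 2.5532
t = (41.900−44.333)/2.5532 = -0.9531
df = 14

test statistic = -0.953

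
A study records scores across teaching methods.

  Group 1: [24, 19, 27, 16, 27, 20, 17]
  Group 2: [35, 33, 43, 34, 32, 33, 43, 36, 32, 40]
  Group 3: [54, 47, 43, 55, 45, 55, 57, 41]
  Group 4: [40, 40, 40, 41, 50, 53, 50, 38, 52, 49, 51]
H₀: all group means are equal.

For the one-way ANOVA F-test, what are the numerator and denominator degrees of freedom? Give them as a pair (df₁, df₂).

k = 4 groups, N = 36 total
df = (k−1, N−k) = (4−1, 36−4) = (3, 32)

degrees of freedom = [3, 32]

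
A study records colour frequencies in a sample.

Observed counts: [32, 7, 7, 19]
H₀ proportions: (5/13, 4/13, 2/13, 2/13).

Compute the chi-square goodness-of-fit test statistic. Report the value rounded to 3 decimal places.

n = 65; E_i = n·p_i = [25.00, 20.00, 10.00, 10.00]
χ² = (32−25.00)²/25.00 + (7−20.00)²/20.00 + (7−10.00)²/10.00 + (19−10.00)²/10.00 = 19.4100
df = 3

test statistic = 19.410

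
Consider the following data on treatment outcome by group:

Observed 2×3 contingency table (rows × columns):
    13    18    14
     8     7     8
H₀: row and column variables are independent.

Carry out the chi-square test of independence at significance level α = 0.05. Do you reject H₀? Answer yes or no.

reject H₀: no

Row totals [45, 23], col totals [21, 25, 22], n=68
χ² = (13−13.90)²/13.90 + (18−16.54)²/16.54 + (14−14.56)²/14.56 + (8−7.10)²/7.10 + (7−8.46)²/8.46 + (8−7.44)²/7.44 = 0.6134
df = 2
p-value (upper-tail) = 0.73587
At α=0.05: p ≥ α → fail to reject H₀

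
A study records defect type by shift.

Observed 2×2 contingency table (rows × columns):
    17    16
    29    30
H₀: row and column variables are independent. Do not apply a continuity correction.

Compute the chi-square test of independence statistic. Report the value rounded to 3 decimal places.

Row totals [33, 59], col totals [46, 46], n=92
χ² = (17−16.50)²/16.50 + (16−16.50)²/16.50 + (29−29.50)²/29.50 + (30−29.50)²/29.50 = 0.0473
df = 1

test statistic = 0.047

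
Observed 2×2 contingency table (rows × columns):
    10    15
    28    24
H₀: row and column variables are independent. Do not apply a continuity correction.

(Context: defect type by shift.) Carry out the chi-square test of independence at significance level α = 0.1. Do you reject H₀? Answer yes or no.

reject H₀: no

Row totals [25, 52], col totals [38, 39], n=77
χ² = (10−12.34)²/12.34 + (15−12.66)²/12.66 + (28−25.66)²/25.66 + (24−26.34)²/26.34 = 1.2949
df = 1
p-value (upper-tail) = 0.25514
At α=0.1: p ≥ α → fail to reject H₀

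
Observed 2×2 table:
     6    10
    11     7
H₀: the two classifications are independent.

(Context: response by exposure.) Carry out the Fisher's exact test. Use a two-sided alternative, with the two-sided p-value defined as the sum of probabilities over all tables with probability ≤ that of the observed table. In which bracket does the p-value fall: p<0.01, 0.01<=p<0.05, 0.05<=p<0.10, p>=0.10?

p-value bracket: p>=0.10

Margins: r₁=16, r₂=18, c₁=17, c₂=17, n=34
p_obs = C(16,6)·C(18,11)/C(34,17); sum pmf over tables with pmf ≤ p_obs
p-value (two-sided) = 0.30283
→ bracket: p>=0.10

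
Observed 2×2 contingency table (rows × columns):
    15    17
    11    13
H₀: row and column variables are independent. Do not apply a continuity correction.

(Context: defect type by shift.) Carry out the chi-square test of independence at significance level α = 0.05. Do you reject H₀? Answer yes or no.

reject H₀: no

Row totals [32, 24], col totals [26, 30], n=56
χ² = (15−14.86)²/14.86 + (17−17.14)²/17.14 + (11−11.14)²/11.14 + (13−12.86)²/12.86 = 0.0060
df = 1
p-value (upper-tail) = 0.93835
At α=0.05: p ≥ α → fail to reject H₀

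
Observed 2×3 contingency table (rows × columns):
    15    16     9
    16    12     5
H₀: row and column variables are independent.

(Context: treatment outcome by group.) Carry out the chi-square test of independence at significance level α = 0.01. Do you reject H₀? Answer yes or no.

reject H₀: no

Row totals [40, 33], col totals [31, 28, 14], n=73
χ² = (15−16.99)²/16.99 + (16−15.34)²/15.34 + (9−7.67)²/7.67 + (16−14.01)²/14.01 + (12−12.66)²/12.66 + (5−6.33)²/6.33 = 1.0853
df = 2
p-value (upper-tail) = 0.58121
At α=0.01: p ≥ α → fail to reject H₀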